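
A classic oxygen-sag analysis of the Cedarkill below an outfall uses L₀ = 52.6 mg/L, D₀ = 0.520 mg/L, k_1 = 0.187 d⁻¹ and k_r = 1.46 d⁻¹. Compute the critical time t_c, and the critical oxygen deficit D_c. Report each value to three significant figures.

With k_r/k_1 = 7.807 and 1 − D₀(k_r−k_1)/(k_1 L₀) = 0.9327,
t_c = ln(7.807 × 0.9327) / (1.46 − 0.187) = ln(7.282) / 1.273 = 1.985/1.273 = 1.560 d.
L(t_c) = L₀ e^(−k_1 t_c) = 52.6 × 0.7470 = 39.29 mg/L, and at the critical point k_r D_c = k_1 L, so D_c = (0.187/1.46) × 39.29 = 5.033 mg/L.

t_c ≈ 1.56 d; D_c ≈ 5.03 mg/L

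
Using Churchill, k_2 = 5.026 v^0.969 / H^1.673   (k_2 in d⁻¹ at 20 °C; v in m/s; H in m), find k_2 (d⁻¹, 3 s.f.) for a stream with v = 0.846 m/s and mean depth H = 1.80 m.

k_2 ≈ 1.60 d⁻¹

k_2 = 5.026 × 0.846^0.969 / 1.80^1.673 = 5.026 × 0.8504 / 2.673 = 1.599 d⁻¹.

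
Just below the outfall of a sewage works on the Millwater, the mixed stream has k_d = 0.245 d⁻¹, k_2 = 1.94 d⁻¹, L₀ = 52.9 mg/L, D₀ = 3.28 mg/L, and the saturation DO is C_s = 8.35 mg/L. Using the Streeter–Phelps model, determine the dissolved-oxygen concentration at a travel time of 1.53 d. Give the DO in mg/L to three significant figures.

k_d L₀/(k_2−k_d) = 0.245×52.9/(1.94−0.245) = 12.96/1.695 = 7.646 mg/L.
e^(−k_d t) = e^(−0.245×1.530) = 0.6874; e^(−k_2 t) = e^(−1.94×1.530) = 0.05140.
D = 7.646 × (0.6874 − 0.05140) + 3.28 × 0.05140 = 4.863 + 0.1686 = 5.032 mg/L.
DO = C_s − D = 8.35 − 5.032 = 3.318 mg/L.

DO ≈ 3.32 mg/L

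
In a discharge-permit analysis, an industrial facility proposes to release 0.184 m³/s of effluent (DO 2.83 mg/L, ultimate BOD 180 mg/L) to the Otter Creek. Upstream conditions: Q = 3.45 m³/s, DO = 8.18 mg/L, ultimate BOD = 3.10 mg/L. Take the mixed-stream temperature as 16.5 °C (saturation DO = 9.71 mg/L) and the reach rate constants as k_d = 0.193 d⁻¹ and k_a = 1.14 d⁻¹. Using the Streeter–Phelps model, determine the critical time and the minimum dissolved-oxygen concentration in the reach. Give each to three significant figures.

t_c ≈ 0.482 d; minimum DO ≈ 7.85 mg/L

Mixed DO = (3.45×8.18 + 0.184×2.83)/(3.45+0.184) = 28.74/3.634 = 7.909 mg/L.
Mixed L₀ = (3.45×3.10 + 0.184×180)/(3.634) = 43.81/3.634 = 12.06 mg/L.
Initial deficit D₀ = C_s − DO₀ = 9.71 − 7.909 = 1.801 mg/L.
t_c = (1/0.9470) ln[(1.14/0.193)(1 − 1.801×0.9470/(0.193×12.06))] = 1.056 × ln(1.578) = 0.4815 d.
D_c = (0.193/1.14) × 12.06 × e^(−0.193×0.4815) = 0.1693 × 12.06 × 0.9113 = 1.860 mg/L.
Minimum DO = 9.71 − 1.860 = 7.850 mg/L.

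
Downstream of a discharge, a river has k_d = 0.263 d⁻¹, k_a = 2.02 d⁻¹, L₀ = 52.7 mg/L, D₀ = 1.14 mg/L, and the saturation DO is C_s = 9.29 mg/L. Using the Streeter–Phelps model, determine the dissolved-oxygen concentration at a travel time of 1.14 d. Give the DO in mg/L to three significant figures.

DO ≈ 4.12 mg/L

k_d L₀/(k_a−k_d) = 0.263×52.7/(2.02−0.263) = 13.86/1.757 = 7.889 mg/L.
e^(−k_d t) = e^(−0.263×1.140) = 0.7410; e^(−k_a t) = e^(−2.02×1.140) = 0.09998.
D = 7.889 × (0.7410 − 0.09998) + 1.14 × 0.09998 = 5.056 + 0.1140 = 5.170 mg/L.
DO = C_s − D = 9.29 − 5.170 = 4.120 mg/L.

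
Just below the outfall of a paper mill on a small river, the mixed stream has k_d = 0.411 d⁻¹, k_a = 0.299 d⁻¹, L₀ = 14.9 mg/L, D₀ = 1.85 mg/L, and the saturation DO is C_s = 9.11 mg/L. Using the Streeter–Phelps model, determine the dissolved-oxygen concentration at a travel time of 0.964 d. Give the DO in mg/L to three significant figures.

DO ≈ 3.53 mg/L

k_d L₀/(k_a−k_d) = 0.411×14.9/(0.299−0.411) = 6.124/-0.1120 = -54.68 mg/L.
e^(−k_d t) = e^(−0.411×0.9640) = 0.6729; e^(−k_a t) = e^(−0.299×0.9640) = 0.7496.
D = -54.68 × (0.6729 − 0.7496) + 1.85 × 0.7496 = 4.195 + 1.387 = 5.581 mg/L.
DO = C_s − D = 9.11 − 5.581 = 3.529 mg/L.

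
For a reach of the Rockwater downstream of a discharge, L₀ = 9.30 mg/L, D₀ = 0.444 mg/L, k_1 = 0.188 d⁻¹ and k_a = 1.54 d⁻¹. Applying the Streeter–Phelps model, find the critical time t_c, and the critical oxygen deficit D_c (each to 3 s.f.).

t_c ≈ 1.24 d; D_c ≈ 0.898 mg/L

With k_a/k_1 = 8.191 and 1 − D₀(k_a−k_1)/(k_1 L₀) = 0.6567,
t_c = ln(8.191 × 0.6567) / (1.54 − 0.188) = ln(5.379) / 1.352 = 1.683/1.352 = 1.244 d.
L(t_c) = L₀ e^(−k_1 t_c) = 9.30 × 0.7914 = 7.360 mg/L, and at the critical point k_a D_c = k_1 L, so D_c = (0.188/1.54) × 7.360 = 0.8985 mg/L.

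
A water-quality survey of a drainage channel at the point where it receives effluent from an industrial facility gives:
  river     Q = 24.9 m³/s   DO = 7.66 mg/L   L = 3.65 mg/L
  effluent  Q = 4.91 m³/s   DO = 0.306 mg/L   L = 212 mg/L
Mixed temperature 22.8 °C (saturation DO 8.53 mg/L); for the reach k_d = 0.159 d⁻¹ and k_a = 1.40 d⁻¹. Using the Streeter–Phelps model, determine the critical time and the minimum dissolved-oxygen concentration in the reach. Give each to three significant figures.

Mixed DO = (24.9×7.66 + 4.91×0.306)/(24.9+4.91) = 192.2/29.81 = 6.449 mg/L.
Mixed L₀ = (24.9×3.65 + 4.91×212)/(29.81) = 1132/29.81 = 37.97 mg/L.
Initial deficit D₀ = C_s − DO₀ = 8.53 − 6.449 = 2.081 mg/L.
t_c = (1/1.241) ln[(1.40/0.159)(1 − 2.081×1.241/(0.159×37.97))] = 0.8058 × ln(5.038) = 1.303 d.
D_c = (0.159/1.40) × 37.97 × e^(−0.159×1.303) = 0.1136 × 37.97 × 0.8129 = 3.505 mg/L.
Minimum DO = 8.53 − 3.505 = 5.025 mg/L.

t_c ≈ 1.30 d; minimum DO ≈ 5.02 mg/L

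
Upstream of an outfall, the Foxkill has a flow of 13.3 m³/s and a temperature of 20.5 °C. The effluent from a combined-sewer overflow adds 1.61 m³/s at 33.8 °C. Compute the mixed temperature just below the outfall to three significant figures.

Flow-weighted mixing: C = (Q_r C_r + Q_w C_w)/(Q_r + Q_w)
= (13.3×20.5 + 1.61×33.8)/(13.3 + 1.61) = 327.1/14.91 = 21.94 °C.

21.9 °C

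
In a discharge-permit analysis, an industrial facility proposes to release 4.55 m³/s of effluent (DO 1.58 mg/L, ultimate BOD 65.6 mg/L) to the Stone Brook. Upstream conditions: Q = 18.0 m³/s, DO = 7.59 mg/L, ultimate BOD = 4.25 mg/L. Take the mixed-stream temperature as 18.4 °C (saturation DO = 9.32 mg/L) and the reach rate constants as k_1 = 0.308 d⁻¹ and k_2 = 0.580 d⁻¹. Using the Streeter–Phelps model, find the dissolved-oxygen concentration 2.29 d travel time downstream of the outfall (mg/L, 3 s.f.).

Mixed DO = (18.0×7.59 + 4.55×1.58)/(18.0+4.55) = 143.8/22.55 = 6.377 mg/L.
Mixed L₀ = (18.0×4.25 + 4.55×65.6)/(22.55) = 375.0/22.55 = 16.63 mg/L.
Initial deficit D₀ = C_s − DO₀ = 9.32 − 6.377 = 2.943 mg/L.
D(2.29) = [0.308×16.63/(0.580−0.308)](e^(−0.308×2.29) − e^(−0.580×2.29)) + 2.943 e^(−0.580×2.29)
= 18.83 × (0.4940 − 0.2650) + 2.943 × 0.2650 = 5.092 mg/L.
DO = 9.32 − 5.092 = 4.228 mg/L.

DO ≈ 4.23 mg/L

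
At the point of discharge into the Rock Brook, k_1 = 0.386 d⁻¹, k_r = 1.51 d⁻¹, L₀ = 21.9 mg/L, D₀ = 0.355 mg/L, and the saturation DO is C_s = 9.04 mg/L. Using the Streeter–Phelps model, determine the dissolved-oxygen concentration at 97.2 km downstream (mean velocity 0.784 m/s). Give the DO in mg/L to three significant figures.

Travel time t = x/v = 97.2 km / (0.784 m/s) = 97200 m / 0.784 m/s = 124000 s = 1.435 d.
k_1 L₀/(k_r−k_1) = 0.386×21.9/(1.51−0.386) = 8.453/1.124 = 7.521 mg/L.
e^(−k_1 t) = e^(−0.386×1.435) = 0.5747; e^(−k_r t) = e^(−1.51×1.435) = 0.1145.
D = 7.521 × (0.5747 − 0.1145) + 0.355 × 0.1145 = 3.461 + 0.04066 = 3.501 mg/L.
DO = C_s − D = 9.04 − 3.501 = 5.539 mg/L.

DO ≈ 5.54 mg/L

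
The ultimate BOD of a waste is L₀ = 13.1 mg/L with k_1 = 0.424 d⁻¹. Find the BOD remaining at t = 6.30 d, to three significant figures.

L ≈ 0.906 mg/L

L_t = L₀ e^(−k_1 t) = 13.1 × e^(−0.424×6.30) = 13.1 × 0.06917 = 0.9061 mg/L.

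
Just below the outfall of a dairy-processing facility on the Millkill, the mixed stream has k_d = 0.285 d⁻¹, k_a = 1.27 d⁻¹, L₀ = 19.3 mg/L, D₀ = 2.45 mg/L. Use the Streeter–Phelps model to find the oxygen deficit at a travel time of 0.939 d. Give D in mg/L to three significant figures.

D ≈ 3.32 mg/L

k_d L₀/(k_a−k_d) = 0.285×19.3/(1.27−0.285) = 5.500/0.9850 = 5.584 mg/L.
e^(−k_d t) = e^(−0.285×0.9390) = 0.7652; e^(−k_a t) = e^(−1.27×0.9390) = 0.3035.
D = 5.584 × (0.7652 − 0.3035) + 2.45 × 0.3035 = 2.579 + 0.7435 = 3.322 mg/L.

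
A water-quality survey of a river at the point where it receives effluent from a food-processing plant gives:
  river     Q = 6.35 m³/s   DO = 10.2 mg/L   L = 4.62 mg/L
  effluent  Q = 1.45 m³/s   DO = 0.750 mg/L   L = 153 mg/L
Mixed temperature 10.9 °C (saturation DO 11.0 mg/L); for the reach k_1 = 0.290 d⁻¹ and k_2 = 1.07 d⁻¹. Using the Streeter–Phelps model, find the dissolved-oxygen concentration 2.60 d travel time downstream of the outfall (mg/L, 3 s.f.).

DO ≈ 5.95 mg/L

Mixed DO = (6.35×10.2 + 1.45×0.750)/(6.35+1.45) = 65.86/7.800 = 8.443 mg/L.
Mixed L₀ = (6.35×4.62 + 1.45×153)/(7.800) = 251.2/7.800 = 32.20 mg/L.
Initial deficit D₀ = C_s − DO₀ = 11.0 − 8.443 = 2.557 mg/L.
D(2.60) = [0.290×32.20/(1.07−0.290)](e^(−0.290×2.60) − e^(−1.07×2.60)) + 2.557 e^(−1.07×2.60)
= 11.97 × (0.4705 − 0.06191) + 2.557 × 0.06191 = 5.050 mg/L.
DO = 11.0 − 5.050 = 5.950 mg/L.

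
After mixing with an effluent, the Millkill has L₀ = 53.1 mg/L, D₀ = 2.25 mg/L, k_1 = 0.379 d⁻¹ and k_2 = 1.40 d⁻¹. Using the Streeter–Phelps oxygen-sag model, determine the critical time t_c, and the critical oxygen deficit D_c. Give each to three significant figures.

At the critical point dD/dt = 0, so k_1 L₀ e^(−k_1 t) = k_2 D. Substituting D(t) from the Streeter–Phelps equation and solving for t gives
t_c = ln[(k_2/k_1)(1 − D₀(k_2−k_1)/(k_1 L₀))] / (k_2−k_1).
Here k_2−k_1 = 1.021 d⁻¹ and 1 − D₀(k_2−k_1)/(k_1 L₀) = 1 − 2.25×1.021/(0.379×53.1) = 0.8859, so
t_c = ln(3.694 × 0.8859) / 1.021 = 1.185 / 1.021 = 1.161 d.
L(t_c) = L₀ e^(−k_1 t_c) = 53.1 × 0.6440 = 34.20 mg/L, and at the critical point k_2 D_c = k_1 L, so D_c = (0.379/1.40) × 34.20 = 9.257 mg/L.

t_c ≈ 1.16 d; D_c ≈ 9.26 mg/L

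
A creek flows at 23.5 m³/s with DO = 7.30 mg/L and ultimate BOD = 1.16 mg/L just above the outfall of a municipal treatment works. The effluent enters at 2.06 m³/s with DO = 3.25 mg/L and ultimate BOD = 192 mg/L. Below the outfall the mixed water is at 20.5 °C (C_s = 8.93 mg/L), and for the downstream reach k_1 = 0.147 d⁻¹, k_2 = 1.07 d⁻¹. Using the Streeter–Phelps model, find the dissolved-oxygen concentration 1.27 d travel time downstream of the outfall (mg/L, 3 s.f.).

DO ≈ 6.92 mg/L

Mixed DO = (23.5×7.30 + 2.06×3.25)/(23.5+2.06) = 178.2/25.56 = 6.974 mg/L.
Mixed L₀ = (23.5×1.16 + 2.06×192)/(25.56) = 422.8/25.56 = 16.54 mg/L.
Initial deficit D₀ = C_s − DO₀ = 8.93 − 6.974 = 1.956 mg/L.
D(1.27) = [0.147×16.54/(1.07−0.147)](e^(−0.147×1.27) − e^(−1.07×1.27)) + 1.956 e^(−1.07×1.27)
= 2.634 × (0.8297 − 0.2569) + 1.956 × 0.2569 = 2.012 mg/L.
DO = 8.93 − 2.012 = 6.918 mg/L.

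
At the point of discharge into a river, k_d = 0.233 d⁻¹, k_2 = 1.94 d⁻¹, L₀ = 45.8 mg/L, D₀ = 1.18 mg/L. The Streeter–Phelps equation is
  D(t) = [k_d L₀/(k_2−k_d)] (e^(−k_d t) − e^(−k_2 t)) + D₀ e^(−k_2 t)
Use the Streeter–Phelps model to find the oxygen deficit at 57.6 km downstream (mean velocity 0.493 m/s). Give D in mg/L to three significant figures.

D ≈ 4.19 mg/L

Travel time t = x/v = 57.6 km / (0.493 m/s) = 57600 m / 0.493 m/s = 116800 s = 1.352 d.
k_d L₀/(k_2−k_d) = 0.233×45.8/(1.94−0.233) = 10.67/1.707 = 6.252 mg/L.
e^(−k_d t) = e^(−0.233×1.352) = 0.7297; e^(−k_2 t) = e^(−1.94×1.352) = 0.07256.
D = 6.252 × (0.7297 − 0.07256) + 1.18 × 0.07256 = 4.108 + 0.08562 = 4.194 mg/L.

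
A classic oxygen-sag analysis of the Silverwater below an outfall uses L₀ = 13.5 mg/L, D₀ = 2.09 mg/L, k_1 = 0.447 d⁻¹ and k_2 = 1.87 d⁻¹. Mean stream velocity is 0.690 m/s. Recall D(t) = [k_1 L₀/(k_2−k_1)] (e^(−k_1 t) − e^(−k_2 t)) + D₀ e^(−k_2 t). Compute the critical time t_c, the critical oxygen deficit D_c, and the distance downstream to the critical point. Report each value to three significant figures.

t_c ≈ 0.529 d; D_c ≈ 2.55 mg/L; x_c ≈ 31.5 km

t_c = [1/(k_2−k_1)] ln[(k_2/k_1)(1 − D₀(k_2−k_1)/(k_1 L₀))]
= [1/(1.87−0.447)] ln[(1.87/0.447)(1 − 2.09×1.423/(0.447×13.5))]
= (1/1.423) ln[4.183 × 0.5072] = 0.7027 × ln(2.122) = 0.7027 × 0.7522 = 0.5286 d.
L(t_c) = L₀ e^(−k_1 t_c) = 13.5 × 0.7896 = 10.66 mg/L, and at the critical point k_2 D_c = k_1 L, so D_c = (0.447/1.87) × 10.66 = 2.548 mg/L.
x_c = v t_c = 0.690 m/s × 0.5286 d × 86400 s/d = 31510 m ≈ 31.5 km.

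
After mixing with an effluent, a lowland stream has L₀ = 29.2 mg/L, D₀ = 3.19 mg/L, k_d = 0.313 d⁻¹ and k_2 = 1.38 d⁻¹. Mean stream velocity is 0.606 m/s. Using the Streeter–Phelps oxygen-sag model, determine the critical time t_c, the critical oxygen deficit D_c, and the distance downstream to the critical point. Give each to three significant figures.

At the critical point dD/dt = 0, so k_d L₀ e^(−k_d t) = k_2 D. Substituting D(t) from the Streeter–Phelps equation and solving for t gives
t_c = ln[(k_2/k_d)(1 − D₀(k_2−k_d)/(k_d L₀))] / (k_2−k_d).
Here k_2−k_d = 1.067 d⁻¹ and 1 − D₀(k_2−k_d)/(k_d L₀) = 1 − 3.19×1.067/(0.313×29.2) = 0.6276, so
t_c = ln(4.409 × 0.6276) / 1.067 = 1.018 / 1.067 = 0.9539 d.
L(t_c) = L₀ e^(−k_d t_c) = 29.2 × 0.7419 = 21.66 mg/L, and at the critical point k_2 D_c = k_d L, so D_c = (0.313/1.38) × 21.66 = 4.913 mg/L.
x_c = v t_c = 0.606 m/s × 0.9539 d × 86400 s/d = 49940 m ≈ 49.9 km.

t_c ≈ 0.954 d; D_c ≈ 4.91 mg/L; x_c ≈ 49.9 km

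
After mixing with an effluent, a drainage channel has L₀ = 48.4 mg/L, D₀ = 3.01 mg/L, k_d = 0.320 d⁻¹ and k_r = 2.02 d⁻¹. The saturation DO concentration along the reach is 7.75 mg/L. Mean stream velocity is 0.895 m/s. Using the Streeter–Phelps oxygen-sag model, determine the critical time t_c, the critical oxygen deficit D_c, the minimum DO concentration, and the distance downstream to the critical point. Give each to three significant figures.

t_c ≈ 0.848 d; D_c ≈ 5.85 mg/L; min DO ≈ 1.90 mg/L; x_c ≈ 65.6 km

With k_r/k_d = 6.312 and 1 − D₀(k_r−k_d)/(k_d L₀) = 0.6696,
t_c = ln(6.312 × 0.6696) / (2.02 − 0.320) = ln(4.227) / 1.700 = 1.441/1.700 = 0.8479 d.
L(t_c) = L₀ e^(−k_d t_c) = 48.4 × 0.7624 = 36.90 mg/L, and at the critical point k_r D_c = k_d L, so D_c = (0.320/2.02) × 36.90 = 5.845 mg/L.
Minimum DO = C_s − D_c = 7.75 − 5.845 = 1.905 mg/L.
x_c = v t_c = 0.895 m/s × 0.8479 d × 86400 s/d = 65570 m ≈ 65.6 km.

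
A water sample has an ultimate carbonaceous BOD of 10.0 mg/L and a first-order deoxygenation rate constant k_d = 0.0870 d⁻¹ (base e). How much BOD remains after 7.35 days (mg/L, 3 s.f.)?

L ≈ 5.28 mg/L

L_t = L₀ e^(−k_d t) = 10.0 × e^(−0.0870×7.35) = 10.0 × 0.5276 = 5.276 mg/L.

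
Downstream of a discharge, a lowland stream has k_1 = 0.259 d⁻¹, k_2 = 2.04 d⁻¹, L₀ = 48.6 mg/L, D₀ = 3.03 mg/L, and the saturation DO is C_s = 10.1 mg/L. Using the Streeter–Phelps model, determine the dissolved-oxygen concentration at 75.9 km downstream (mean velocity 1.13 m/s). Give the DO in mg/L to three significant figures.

DO ≈ 5.15 mg/L

Travel time t = x/v = 75.9 km / (1.13 m/s) = 75900 m / 1.13 m/s = 67170 s = 0.7774 d.
k_1 L₀/(k_2−k_1) = 0.259×48.6/(2.04−0.259) = 12.59/1.781 = 7.068 mg/L.
e^(−k_1 t) = e^(−0.259×0.7774) = 0.8176; e^(−k_2 t) = e^(−2.04×0.7774) = 0.2048.
D = 7.068 × (0.8176 − 0.2048) + 3.03 × 0.2048 = 4.331 + 0.6204 = 4.952 mg/L.
DO = C_s − D = 10.1 − 4.952 = 5.148 mg/L.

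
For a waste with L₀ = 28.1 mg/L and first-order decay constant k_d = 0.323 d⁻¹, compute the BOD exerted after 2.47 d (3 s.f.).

y_t = L₀(1 − e^(−k_d t)) = 28.1 × (1 − e^(−0.323×2.47))
= 28.1 × (1 − 0.4503) = 28.1 × 0.5497 = 15.45 mg/L.

y ≈ 15.4 mg/L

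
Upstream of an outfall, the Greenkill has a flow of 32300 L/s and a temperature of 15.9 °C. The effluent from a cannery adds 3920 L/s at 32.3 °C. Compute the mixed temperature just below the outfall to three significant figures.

Flow-weighted mixing: C = (Q_r C_r + Q_w C_w)/(Q_r + Q_w)
= (32300×15.9 + 3920×32.3)/(32300 + 3920) = 640200/36220 = 17.67 °C.

17.7 °C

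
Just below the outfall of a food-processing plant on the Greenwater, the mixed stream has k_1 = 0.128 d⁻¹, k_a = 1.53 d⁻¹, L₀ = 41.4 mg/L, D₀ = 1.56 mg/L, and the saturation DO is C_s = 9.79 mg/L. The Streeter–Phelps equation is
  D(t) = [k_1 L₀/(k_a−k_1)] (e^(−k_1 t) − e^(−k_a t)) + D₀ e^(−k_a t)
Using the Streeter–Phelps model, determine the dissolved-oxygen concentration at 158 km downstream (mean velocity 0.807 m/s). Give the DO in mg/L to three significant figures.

Travel time t = x/v = 158 km / (0.807 m/s) = 158000 m / 0.807 m/s = 195800 s = 2.266 d.
k_1 L₀/(k_a−k_1) = 0.128×41.4/(1.53−0.128) = 5.299/1.402 = 3.780 mg/L.
e^(−k_1 t) = e^(−0.128×2.266) = 0.7482; e^(−k_a t) = e^(−1.53×2.266) = 0.03121.
D = 3.780 × (0.7482 − 0.03121) + 1.56 × 0.03121 = 2.710 + 0.04869 = 2.759 mg/L.
DO = C_s − D = 9.79 − 2.759 = 7.031 mg/L.

DO ≈ 7.03 mg/L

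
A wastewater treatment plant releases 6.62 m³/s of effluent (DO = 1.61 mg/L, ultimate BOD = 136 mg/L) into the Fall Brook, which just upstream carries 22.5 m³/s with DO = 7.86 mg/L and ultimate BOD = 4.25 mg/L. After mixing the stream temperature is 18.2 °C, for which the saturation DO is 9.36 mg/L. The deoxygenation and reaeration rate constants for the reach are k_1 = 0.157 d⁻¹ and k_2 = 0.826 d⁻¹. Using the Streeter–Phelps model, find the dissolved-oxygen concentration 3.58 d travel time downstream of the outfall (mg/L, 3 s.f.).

DO ≈ 5.05 mg/L

Mixed DO = (22.5×7.86 + 6.62×1.61)/(22.5+6.62) = 187.5/29.12 = 6.439 mg/L.
Mixed L₀ = (22.5×4.25 + 6.62×136)/(29.12) = 995.9/29.12 = 34.20 mg/L.
Initial deficit D₀ = C_s − DO₀ = 9.36 − 6.439 = 2.921 mg/L.
D(3.58) = [0.157×34.20/(0.826−0.157)](e^(−0.157×3.58) − e^(−0.826×3.58)) + 2.921 e^(−0.826×3.58)
= 8.026 × (0.5700 − 0.05197) + 2.921 × 0.05197 = 4.310 mg/L.
DO = 9.36 − 4.310 = 5.050 mg/L.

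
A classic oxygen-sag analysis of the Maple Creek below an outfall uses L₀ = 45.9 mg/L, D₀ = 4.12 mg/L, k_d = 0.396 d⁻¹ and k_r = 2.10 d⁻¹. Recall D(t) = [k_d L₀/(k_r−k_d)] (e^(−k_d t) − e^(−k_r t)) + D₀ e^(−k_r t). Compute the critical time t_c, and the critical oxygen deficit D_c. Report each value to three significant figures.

At the critical point dD/dt = 0, so k_d L₀ e^(−k_d t) = k_r D. Substituting D(t) from the Streeter–Phelps equation and solving for t gives
t_c = ln[(k_r/k_d)(1 − D₀(k_r−k_d)/(k_d L₀))] / (k_r−k_d).
Here k_r−k_d = 1.704 d⁻¹ and 1 − D₀(k_r−k_d)/(k_d L₀) = 1 − 4.12×1.704/(0.396×45.9) = 0.6138, so
t_c = ln(5.303 × 0.6138) / 1.704 = 1.180 / 1.704 = 0.6926 d.
D_c = (k_d/k_r) L₀ e^(−k_d t_c) = (0.396/2.10) × 45.9 × e^(−0.396×0.6926) = 0.1886 × 45.9 × 0.7601 = 6.579 mg/L.

t_c ≈ 0.693 d; D_c ≈ 6.58 mg/L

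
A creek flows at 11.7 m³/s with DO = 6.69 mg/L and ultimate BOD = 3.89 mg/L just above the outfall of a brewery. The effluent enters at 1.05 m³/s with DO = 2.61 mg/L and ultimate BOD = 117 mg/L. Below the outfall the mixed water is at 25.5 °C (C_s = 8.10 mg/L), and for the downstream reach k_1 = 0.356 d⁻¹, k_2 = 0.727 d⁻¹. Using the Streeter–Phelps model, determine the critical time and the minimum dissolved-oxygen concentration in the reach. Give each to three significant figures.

t_c ≈ 1.52 d; minimum DO ≈ 4.34 mg/L

Mixed DO = (11.7×6.69 + 1.05×2.61)/(11.7+1.05) = 81.01/12.75 = 6.354 mg/L.
Mixed L₀ = (11.7×3.89 + 1.05×117)/(12.75) = 168.4/12.75 = 13.20 mg/L.
Initial deficit D₀ = C_s − DO₀ = 8.10 − 6.354 = 1.746 mg/L.
t_c = (1/0.3710) ln[(0.727/0.356)(1 − 1.746×0.3710/(0.356×13.20))] = 2.695 × ln(1.761) = 1.525 d.
D_c = (0.356/0.727) × 13.20 × e^(−0.356×1.525) = 0.4897 × 13.20 × 0.5811 = 3.757 mg/L.
Minimum DO = 8.10 − 3.757 = 4.343 mg/L.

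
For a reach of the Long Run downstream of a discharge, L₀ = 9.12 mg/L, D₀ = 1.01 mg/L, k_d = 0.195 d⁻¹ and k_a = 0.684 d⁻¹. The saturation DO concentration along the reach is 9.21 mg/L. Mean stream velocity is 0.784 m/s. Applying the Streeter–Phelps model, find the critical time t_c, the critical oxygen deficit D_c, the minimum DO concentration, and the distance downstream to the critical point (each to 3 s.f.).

t_c ≈ 1.90 d; D_c ≈ 1.79 mg/L; min DO ≈ 7.42 mg/L; x_c ≈ 129 km

With k_a/k_d = 3.508 and 1 − D₀(k_a−k_d)/(k_d L₀) = 0.7223,
t_c = ln(3.508 × 0.7223) / (0.684 − 0.195) = ln(2.534) / 0.4890 = 0.9296/0.4890 = 1.901 d.
D_c = (k_d/k_a) L₀ e^(−k_d t_c) = (0.195/0.684) × 9.12 × e^(−0.195×1.901) = 0.2851 × 9.12 × 0.6902 = 1.795 mg/L.
Minimum DO = C_s − D_c = 9.21 − 1.795 = 7.415 mg/L.
x_c = v t_c = 0.784 m/s × 1.901 d × 86400 s/d = 128800 m ≈ 129 km.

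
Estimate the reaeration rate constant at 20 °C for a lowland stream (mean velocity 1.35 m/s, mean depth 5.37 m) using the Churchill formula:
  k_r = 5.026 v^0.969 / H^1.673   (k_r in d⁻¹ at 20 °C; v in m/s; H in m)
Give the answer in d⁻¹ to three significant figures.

k_r ≈ 0.404 d⁻¹

k_r = 5.026 × 1.35^0.969 / 5.37^1.673 = 5.026 × 1.337 / 16.64 = 0.4039 d⁻¹.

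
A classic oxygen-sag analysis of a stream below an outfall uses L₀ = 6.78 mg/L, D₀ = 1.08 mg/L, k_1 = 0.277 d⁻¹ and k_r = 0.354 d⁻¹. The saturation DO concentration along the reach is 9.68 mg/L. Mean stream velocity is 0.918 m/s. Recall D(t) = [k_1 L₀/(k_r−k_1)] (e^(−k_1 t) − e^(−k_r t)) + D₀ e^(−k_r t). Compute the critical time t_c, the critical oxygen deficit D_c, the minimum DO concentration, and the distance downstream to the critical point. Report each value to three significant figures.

With k_r/k_1 = 1.278 and 1 − D₀(k_r−k_1)/(k_1 L₀) = 0.9557,
t_c = ln(1.278 × 0.9557) / (0.354 − 0.277) = ln(1.221) / 0.07700 = 0.2000/0.07700 = 2.597 d.
L(t_c) = L₀ e^(−k_1 t_c) = 6.78 × 0.4870 = 3.302 mg/L, and at the critical point k_r D_c = k_1 L, so D_c = (0.277/0.354) × 3.302 = 2.584 mg/L.
Minimum DO = C_s − D_c = 9.68 − 2.584 = 7.096 mg/L.
x_c = v t_c = 0.918 m/s × 2.597 d × 86400 s/d = 206000 m ≈ 206 km.

t_c ≈ 2.60 d; D_c ≈ 2.58 mg/L; min DO ≈ 7.10 mg/L; x_c ≈ 206 km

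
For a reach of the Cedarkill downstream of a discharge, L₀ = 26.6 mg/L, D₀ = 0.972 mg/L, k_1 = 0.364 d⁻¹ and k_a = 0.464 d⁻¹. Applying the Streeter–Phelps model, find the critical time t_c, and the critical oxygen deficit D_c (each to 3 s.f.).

t_c ≈ 2.33 d; D_c ≈ 8.95 mg/L

At the critical point dD/dt = 0, so k_1 L₀ e^(−k_1 t) = k_a D. Substituting D(t) from the Streeter–Phelps equation and solving for t gives
t_c = ln[(k_a/k_1)(1 − D₀(k_a−k_1)/(k_1 L₀))] / (k_a−k_1).
Here k_a−k_1 = 0.1000 d⁻¹ and 1 − D₀(k_a−k_1)/(k_1 L₀) = 1 − 0.972×0.1000/(0.364×26.6) = 0.9900, so
t_c = ln(1.275 × 0.9900) / 0.1000 = 0.2326 / 0.1000 = 2.326 d.
D_c = (k_1/k_a) L₀ e^(−k_1 t_c) = (0.364/0.464) × 26.6 × e^(−0.364×2.326) = 0.7845 × 26.6 × 0.4288 = 8.947 mg/L.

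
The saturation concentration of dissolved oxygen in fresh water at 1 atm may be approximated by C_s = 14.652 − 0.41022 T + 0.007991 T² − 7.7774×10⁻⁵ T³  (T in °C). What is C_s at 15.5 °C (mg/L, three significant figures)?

C_s ≈ 9.92 mg/L

C_s = 14.652 − 0.41022×15.5 + 0.007991×15.5² − 7.7774×10⁻⁵×15.5³ = 9.924 mg/L.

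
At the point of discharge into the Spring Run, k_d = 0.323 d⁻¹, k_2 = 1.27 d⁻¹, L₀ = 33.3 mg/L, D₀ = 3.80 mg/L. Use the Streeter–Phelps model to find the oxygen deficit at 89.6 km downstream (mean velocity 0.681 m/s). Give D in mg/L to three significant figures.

Travel time t = x/v = 89.6 km / (0.681 m/s) = 89600 m / 0.681 m/s = 131600 s = 1.523 d.
k_d L₀/(k_2−k_d) = 0.323×33.3/(1.27−0.323) = 10.76/0.9470 = 11.36 mg/L.
e^(−k_d t) = e^(−0.323×1.523) = 0.6115; e^(−k_2 t) = e^(−1.27×1.523) = 0.1446.
D = 11.36 × (0.6115 − 0.1446) + 3.80 × 0.1446 = 5.303 + 0.5494 = 5.852 mg/L.

D ≈ 5.85 mg/L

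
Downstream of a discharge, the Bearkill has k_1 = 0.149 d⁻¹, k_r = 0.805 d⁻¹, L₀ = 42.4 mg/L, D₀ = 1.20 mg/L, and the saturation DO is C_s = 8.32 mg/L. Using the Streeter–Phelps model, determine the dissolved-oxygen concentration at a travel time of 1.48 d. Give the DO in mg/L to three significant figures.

k_1 L₀/(k_r−k_1) = 0.149×42.4/(0.805−0.149) = 6.318/0.6560 = 9.630 mg/L.
e^(−k_1 t) = e^(−0.149×1.480) = 0.8021; e^(−k_r t) = e^(−0.805×1.480) = 0.3038.
D = 9.630 × (0.8021 − 0.3038) + 1.20 × 0.3038 = 4.799 + 0.3646 = 5.163 mg/L.
DO = C_s − D = 8.32 − 5.163 = 3.157 mg/L.

DO ≈ 3.16 mg/L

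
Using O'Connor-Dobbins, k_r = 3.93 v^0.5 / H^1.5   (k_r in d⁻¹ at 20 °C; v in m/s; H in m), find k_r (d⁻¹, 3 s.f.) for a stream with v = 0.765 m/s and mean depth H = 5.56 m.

k_r = 3.93 × 0.765^0.5 / 5.56^1.5 = 3.93 × 0.8746 / 13.11 = 0.2622 d⁻¹.

k_r ≈ 0.262 d⁻¹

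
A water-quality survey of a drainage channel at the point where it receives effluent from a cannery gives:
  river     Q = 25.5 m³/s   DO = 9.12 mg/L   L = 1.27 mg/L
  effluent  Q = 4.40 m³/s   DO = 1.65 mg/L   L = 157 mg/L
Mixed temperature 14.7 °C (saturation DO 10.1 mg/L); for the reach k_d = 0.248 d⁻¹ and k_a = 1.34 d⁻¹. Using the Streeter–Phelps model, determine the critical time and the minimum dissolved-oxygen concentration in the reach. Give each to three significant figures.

Mixed DO = (25.5×9.12 + 4.40×1.65)/(25.5+4.40) = 239.8/29.90 = 8.021 mg/L.
Mixed L₀ = (25.5×1.27 + 4.40×157)/(29.90) = 723.2/29.90 = 24.19 mg/L.
Initial deficit D₀ = C_s − DO₀ = 10.1 − 8.021 = 2.079 mg/L.
t_c = (1/1.092) ln[(1.34/0.248)(1 − 2.079×1.092/(0.248×24.19))] = 0.9158 × ln(3.358) = 1.109 d.
D_c = (0.248/1.34) × 24.19 × e^(−0.248×1.109) = 0.1851 × 24.19 × 0.7595 = 3.400 mg/L.
Minimum DO = 10.1 − 3.400 = 6.700 mg/L.

t_c ≈ 1.11 d; minimum DO ≈ 6.70 mg/L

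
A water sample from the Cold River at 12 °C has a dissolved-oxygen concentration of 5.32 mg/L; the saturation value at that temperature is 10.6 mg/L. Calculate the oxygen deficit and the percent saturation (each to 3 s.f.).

D ≈ 5.28 mg/L; 50.2 % saturation

D = C_s − C = 10.6 − 5.32 = 5.28 mg/L.
% saturation = 5.32/10.6 × 100 = 50.2 %.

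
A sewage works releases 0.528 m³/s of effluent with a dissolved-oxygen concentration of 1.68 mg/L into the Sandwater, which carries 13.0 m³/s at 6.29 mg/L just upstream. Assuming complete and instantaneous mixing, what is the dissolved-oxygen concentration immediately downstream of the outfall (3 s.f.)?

Flow-weighted mixing: C = (Q_r C_r + Q_w C_w)/(Q_r + Q_w)
= (13.0×6.29 + 0.528×1.68)/(13.0 + 0.528) = 82.66/13.53 = 6.110 mg/L.

6.11 mg/L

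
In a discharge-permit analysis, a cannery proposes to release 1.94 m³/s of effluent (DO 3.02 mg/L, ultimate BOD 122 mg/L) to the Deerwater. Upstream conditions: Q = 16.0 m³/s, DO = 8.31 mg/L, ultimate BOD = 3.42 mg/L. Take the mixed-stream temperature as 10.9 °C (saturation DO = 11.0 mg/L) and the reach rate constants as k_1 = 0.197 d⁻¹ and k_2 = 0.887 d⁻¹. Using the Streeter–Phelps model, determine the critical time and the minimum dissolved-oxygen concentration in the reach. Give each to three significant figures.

t_c ≈ 0.419 d; minimum DO ≈ 7.68 mg/L

Mixed DO = (16.0×8.31 + 1.94×3.02)/(16.0+1.94) = 138.8/17.94 = 7.738 mg/L.
Mixed L₀ = (16.0×3.42 + 1.94×122)/(17.94) = 291.4/17.94 = 16.24 mg/L.
Initial deficit D₀ = C_s − DO₀ = 11.0 − 7.738 = 3.262 mg/L.
t_c = (1/0.6900) ln[(0.887/0.197)(1 − 3.262×0.6900/(0.197×16.24))] = 1.449 × ln(1.335) = 0.4192 d.
D_c = (0.197/0.887) × 16.24 × e^(−0.197×0.4192) = 0.2221 × 16.24 × 0.9207 = 3.322 mg/L.
Minimum DO = 11.0 − 3.322 = 7.678 mg/L.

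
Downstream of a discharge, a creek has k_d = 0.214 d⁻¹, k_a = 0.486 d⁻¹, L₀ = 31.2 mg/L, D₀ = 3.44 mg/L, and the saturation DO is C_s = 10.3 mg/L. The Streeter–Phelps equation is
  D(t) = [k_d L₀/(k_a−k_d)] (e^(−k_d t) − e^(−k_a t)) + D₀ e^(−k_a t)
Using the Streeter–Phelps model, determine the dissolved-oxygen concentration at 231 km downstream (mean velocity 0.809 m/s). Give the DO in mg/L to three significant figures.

Travel time t = x/v = 231 km / (0.809 m/s) = 231000 m / 0.809 m/s = 285500 s = 3.305 d.
k_d L₀/(k_a−k_d) = 0.214×31.2/(0.486−0.214) = 6.677/0.2720 = 24.55 mg/L.
e^(−k_d t) = e^(−0.214×3.305) = 0.4930; e^(−k_a t) = e^(−0.486×3.305) = 0.2007.
D = 24.55 × (0.4930 − 0.2007) + 3.44 × 0.2007 = 7.176 + 0.6903 = 7.867 mg/L.
DO = C_s − D = 10.3 − 7.867 = 2.433 mg/L.

DO ≈ 2.43 mg/L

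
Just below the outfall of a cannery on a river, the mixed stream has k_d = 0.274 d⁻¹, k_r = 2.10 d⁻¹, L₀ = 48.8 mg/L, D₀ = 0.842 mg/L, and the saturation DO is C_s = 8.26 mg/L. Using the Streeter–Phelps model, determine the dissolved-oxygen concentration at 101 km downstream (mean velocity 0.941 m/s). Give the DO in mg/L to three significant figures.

Travel time t = x/v = 101 km / (0.941 m/s) = 101000 m / 0.941 m/s = 107300 s = 1.242 d.
k_d L₀/(k_r−k_d) = 0.274×48.8/(2.10−0.274) = 13.37/1.826 = 7.323 mg/L.
e^(−k_d t) = e^(−0.274×1.242) = 0.7115; e^(−k_r t) = e^(−2.10×1.242) = 0.07362.
D = 7.323 × (0.7115 − 0.07362) + 0.842 × 0.07362 = 4.671 + 0.06199 = 4.733 mg/L.
DO = C_s − D = 8.26 − 4.733 = 3.527 mg/L.

DO ≈ 3.53 mg/L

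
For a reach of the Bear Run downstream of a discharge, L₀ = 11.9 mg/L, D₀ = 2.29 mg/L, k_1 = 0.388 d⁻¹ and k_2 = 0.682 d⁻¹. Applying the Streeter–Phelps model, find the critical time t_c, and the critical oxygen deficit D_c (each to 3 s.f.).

With k_2/k_1 = 1.758 and 1 − D₀(k_2−k_1)/(k_1 L₀) = 0.8542,
t_c = ln(1.758 × 0.8542) / (0.682 − 0.388) = ln(1.501) / 0.2940 = 0.4064/0.2940 = 1.382 d.
L(t_c) = L₀ e^(−k_1 t_c) = 11.9 × 0.5849 = 6.960 mg/L, and at the critical point k_2 D_c = k_1 L, so D_c = (0.388/0.682) × 6.960 = 3.960 mg/L.

t_c ≈ 1.38 d; D_c ≈ 3.96 mg/L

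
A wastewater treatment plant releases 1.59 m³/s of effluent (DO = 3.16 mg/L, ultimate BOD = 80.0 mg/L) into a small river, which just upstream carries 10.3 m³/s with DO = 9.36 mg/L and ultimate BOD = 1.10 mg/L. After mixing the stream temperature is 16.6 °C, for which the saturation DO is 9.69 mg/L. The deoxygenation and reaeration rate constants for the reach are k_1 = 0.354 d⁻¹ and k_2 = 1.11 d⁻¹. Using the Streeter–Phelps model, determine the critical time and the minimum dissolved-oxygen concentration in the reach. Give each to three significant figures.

Mixed DO = (10.3×9.36 + 1.59×3.16)/(10.3+1.59) = 101.4/11.89 = 8.531 mg/L.
Mixed L₀ = (10.3×1.10 + 1.59×80.0)/(11.89) = 138.5/11.89 = 11.65 mg/L.
Initial deficit D₀ = C_s − DO₀ = 9.69 − 8.531 = 1.159 mg/L.
t_c = (1/0.7560) ln[(1.11/0.354)(1 − 1.159×0.7560/(0.354×11.65))] = 1.323 × ln(2.469) = 1.196 d.
D_c = (0.354/1.11) × 11.65 × e^(−0.354×1.196) = 0.3189 × 11.65 × 0.6549 = 2.433 mg/L.
Minimum DO = 9.69 − 2.433 = 7.257 mg/L.

t_c ≈ 1.20 d; minimum DO ≈ 7.26 mg/L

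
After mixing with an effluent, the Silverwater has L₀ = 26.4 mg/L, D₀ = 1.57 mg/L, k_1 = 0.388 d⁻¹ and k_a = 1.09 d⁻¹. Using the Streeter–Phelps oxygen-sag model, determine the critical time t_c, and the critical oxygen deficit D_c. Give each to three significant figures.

t_c ≈ 1.31 d; D_c ≈ 5.65 mg/L

t_c = [1/(k_a−k_1)] ln[(k_a/k_1)(1 − D₀(k_a−k_1)/(k_1 L₀))]
= [1/(1.09−0.388)] ln[(1.09/0.388)(1 − 1.57×0.7020/(0.388×26.4))]
= (1/0.7020) ln[2.809 × 0.8924] = 1.425 × ln(2.507) = 1.425 × 0.9191 = 1.309 d.
D_c = (k_1/k_a) L₀ e^(−k_1 t_c) = (0.388/1.09) × 26.4 × e^(−0.388×1.309) = 0.3560 × 26.4 × 0.6017 = 5.654 mg/L.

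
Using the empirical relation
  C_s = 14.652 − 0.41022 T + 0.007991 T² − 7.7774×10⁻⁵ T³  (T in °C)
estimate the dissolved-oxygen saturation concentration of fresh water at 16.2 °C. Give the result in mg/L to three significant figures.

C_s = 14.652 − 0.41022×16.2 + 0.007991×16.2² − 7.7774×10⁻⁵×16.2³ = 9.773 mg/L.

C_s ≈ 9.77 mg/L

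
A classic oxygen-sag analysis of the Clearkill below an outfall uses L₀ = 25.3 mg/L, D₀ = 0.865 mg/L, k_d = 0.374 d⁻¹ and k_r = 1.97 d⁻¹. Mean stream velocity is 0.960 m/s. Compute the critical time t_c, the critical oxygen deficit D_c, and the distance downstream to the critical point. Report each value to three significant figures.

At the critical point dD/dt = 0, so k_d L₀ e^(−k_d t) = k_r D. Substituting D(t) from the Streeter–Phelps equation and solving for t gives
t_c = ln[(k_r/k_d)(1 − D₀(k_r−k_d)/(k_d L₀))] / (k_r−k_d).
Here k_r−k_d = 1.596 d⁻¹ and 1 − D₀(k_r−k_d)/(k_d L₀) = 1 − 0.865×1.596/(0.374×25.3) = 0.8541, so
t_c = ln(5.267 × 0.8541) / 1.596 = 1.504 / 1.596 = 0.9422 d.
D_c = (k_d/k_r) L₀ e^(−k_d t_c) = (0.374/1.97) × 25.3 × e^(−0.374×0.9422) = 0.1898 × 25.3 × 0.7030 = 3.377 mg/L.
x_c = v t_c = 0.960 m/s × 0.9422 d × 86400 s/d = 78150 m ≈ 78.2 km.

t_c ≈ 0.942 d; D_c ≈ 3.38 mg/L; x_c ≈ 78.2 km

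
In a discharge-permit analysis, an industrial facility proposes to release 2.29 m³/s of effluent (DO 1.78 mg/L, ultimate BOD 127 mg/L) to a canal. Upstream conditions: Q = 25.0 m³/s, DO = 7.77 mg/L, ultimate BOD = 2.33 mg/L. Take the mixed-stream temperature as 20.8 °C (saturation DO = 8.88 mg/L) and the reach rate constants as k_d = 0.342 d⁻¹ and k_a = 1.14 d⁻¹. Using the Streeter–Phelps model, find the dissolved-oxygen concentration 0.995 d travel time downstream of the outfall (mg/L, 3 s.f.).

Mixed DO = (25.0×7.77 + 2.29×1.78)/(25.0+2.29) = 198.3/27.29 = 7.267 mg/L.
Mixed L₀ = (25.0×2.33 + 2.29×127)/(27.29) = 349.1/27.29 = 12.79 mg/L.
Initial deficit D₀ = C_s − DO₀ = 8.88 − 7.267 = 1.613 mg/L.
D(0.995) = [0.342×12.79/(1.14−0.342)](e^(−0.342×0.995) − e^(−1.14×0.995)) + 1.613 e^(−1.14×0.995)
= 5.482 × (0.7116 − 0.3216) + 1.613 × 0.3216 = 2.656 mg/L.
DO = 8.88 − 2.656 = 6.224 mg/L.

DO ≈ 6.22 mg/L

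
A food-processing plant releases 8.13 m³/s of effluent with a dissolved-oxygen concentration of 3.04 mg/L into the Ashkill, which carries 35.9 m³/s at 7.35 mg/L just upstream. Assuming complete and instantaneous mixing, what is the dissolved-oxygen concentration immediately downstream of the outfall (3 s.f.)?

Flow-weighted mixing: C = (Q_r C_r + Q_w C_w)/(Q_r + Q_w)
= (35.9×7.35 + 8.13×3.04)/(35.9 + 8.13) = 288.6/44.03 = 6.554 mg/L.

6.55 mg/L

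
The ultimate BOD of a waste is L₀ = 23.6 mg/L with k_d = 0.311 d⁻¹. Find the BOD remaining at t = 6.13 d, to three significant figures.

L_t = L₀ e^(−k_d t) = 23.6 × e^(−0.311×6.13) = 23.6 × 0.1486 = 3.507 mg/L.

L ≈ 3.51 mg/L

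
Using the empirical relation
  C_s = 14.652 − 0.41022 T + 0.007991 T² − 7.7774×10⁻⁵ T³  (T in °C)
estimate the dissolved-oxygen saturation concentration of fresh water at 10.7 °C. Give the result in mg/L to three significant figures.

C_s = 14.652 − 0.41022×10.7 + 0.007991×10.7² − 7.7774×10⁻⁵×10.7³ = 11.08 mg/L.

C_s ≈ 11.1 mg/L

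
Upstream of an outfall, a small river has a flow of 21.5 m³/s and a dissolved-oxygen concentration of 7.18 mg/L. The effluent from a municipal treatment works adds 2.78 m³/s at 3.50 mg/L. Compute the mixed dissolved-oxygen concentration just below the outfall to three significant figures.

6.76 mg/L

Flow-weighted mixing: C = (Q_r C_r + Q_w C_w)/(Q_r + Q_w)
= (21.5×7.18 + 2.78×3.50)/(21.5 + 2.78) = 164.1/24.28 = 6.759 mg/L.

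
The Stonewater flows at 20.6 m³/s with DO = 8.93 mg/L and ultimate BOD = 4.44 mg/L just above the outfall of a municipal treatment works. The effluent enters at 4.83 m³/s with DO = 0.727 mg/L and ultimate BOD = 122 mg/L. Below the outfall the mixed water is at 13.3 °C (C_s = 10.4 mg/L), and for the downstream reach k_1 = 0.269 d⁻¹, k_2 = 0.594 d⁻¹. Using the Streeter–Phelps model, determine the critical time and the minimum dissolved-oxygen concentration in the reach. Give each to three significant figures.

t_c ≈ 1.99 d; minimum DO ≈ 3.29 mg/L

Mixed DO = (20.6×8.93 + 4.83×0.727)/(20.6+4.83) = 187.5/25.43 = 7.372 mg/L.
Mixed L₀ = (20.6×4.44 + 4.83×122)/(25.43) = 680.7/25.43 = 26.77 mg/L.
Initial deficit D₀ = C_s − DO₀ = 10.4 − 7.372 = 3.028 mg/L.
t_c = (1/0.3250) ln[(0.594/0.269)(1 − 3.028×0.3250/(0.269×26.77))] = 3.077 × ln(1.906) = 1.985 d.
D_c = (0.269/0.594) × 26.77 × e^(−0.269×1.985) = 0.4529 × 26.77 × 0.5862 = 7.107 mg/L.
Minimum DO = 10.4 − 7.107 = 3.293 mg/L.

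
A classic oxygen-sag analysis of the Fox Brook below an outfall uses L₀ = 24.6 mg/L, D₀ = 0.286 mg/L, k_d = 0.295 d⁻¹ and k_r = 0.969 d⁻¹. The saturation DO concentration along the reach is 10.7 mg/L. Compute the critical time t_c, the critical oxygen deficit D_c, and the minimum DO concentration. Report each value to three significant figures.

t_c ≈ 1.72 d; D_c ≈ 4.50 mg/L; min DO ≈ 6.20 mg/L

With k_r/k_d = 3.285 and 1 − D₀(k_r−k_d)/(k_d L₀) = 0.9734,
t_c = ln(3.285 × 0.9734) / (0.969 − 0.295) = ln(3.197) / 0.6740 = 1.162/0.6740 = 1.725 d.
L(t_c) = L₀ e^(−k_d t_c) = 24.6 × 0.6012 = 14.79 mg/L, and at the critical point k_r D_c = k_d L, so D_c = (0.295/0.969) × 14.79 = 4.503 mg/L.
Minimum DO = C_s − D_c = 10.7 − 4.503 = 6.197 mg/L.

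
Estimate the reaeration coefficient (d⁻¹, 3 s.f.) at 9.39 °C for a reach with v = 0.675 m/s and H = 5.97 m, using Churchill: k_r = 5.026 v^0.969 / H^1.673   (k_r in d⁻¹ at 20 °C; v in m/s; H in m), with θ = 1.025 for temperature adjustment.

k_r(20) = 5.026 × 0.675^0.969 / 5.97^1.673 = 5.026 × 0.6833 / 19.87 = 0.1728 d⁻¹.
k_r(9.39) = 0.1728 × 1.025^(9.39−20) = 0.1728 × 0.7695 = 0.1330 d⁻¹.

k_r ≈ 0.133 d⁻¹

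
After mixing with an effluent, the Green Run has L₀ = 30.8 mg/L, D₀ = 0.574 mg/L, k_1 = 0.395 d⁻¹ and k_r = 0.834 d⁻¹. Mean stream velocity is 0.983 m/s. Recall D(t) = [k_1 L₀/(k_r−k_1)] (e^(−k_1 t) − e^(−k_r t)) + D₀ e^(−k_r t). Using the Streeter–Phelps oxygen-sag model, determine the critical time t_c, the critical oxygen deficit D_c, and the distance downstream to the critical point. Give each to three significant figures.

t_c = [1/(k_r−k_1)] ln[(k_r/k_1)(1 − D₀(k_r−k_1)/(k_1 L₀))]
= [1/(0.834−0.395)] ln[(0.834/0.395)(1 − 0.574×0.4390/(0.395×30.8))]
= (1/0.4390) ln[2.111 × 0.9793] = 2.278 × ln(2.068) = 2.278 × 0.7264 = 1.655 d.
L(t_c) = L₀ e^(−k_1 t_c) = 30.8 × 0.5202 = 16.02 mg/L, and at the critical point k_r D_c = k_1 L, so D_c = (0.395/0.834) × 16.02 = 7.588 mg/L.
x_c = v t_c = 0.983 m/s × 1.655 d × 86400 s/d = 140500 m ≈ 141 km.

t_c ≈ 1.65 d; D_c ≈ 7.59 mg/L; x_c ≈ 141 km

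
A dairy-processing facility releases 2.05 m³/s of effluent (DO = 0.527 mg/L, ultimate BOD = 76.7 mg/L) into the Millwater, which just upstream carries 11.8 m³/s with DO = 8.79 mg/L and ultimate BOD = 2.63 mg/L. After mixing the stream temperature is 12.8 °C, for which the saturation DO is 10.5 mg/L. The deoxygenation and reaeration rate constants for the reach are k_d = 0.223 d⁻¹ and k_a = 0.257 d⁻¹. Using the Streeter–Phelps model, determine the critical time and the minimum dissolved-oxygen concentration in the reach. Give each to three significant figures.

Mixed DO = (11.8×8.79 + 2.05×0.527)/(11.8+2.05) = 104.8/13.85 = 7.567 mg/L.
Mixed L₀ = (11.8×2.63 + 2.05×76.7)/(13.85) = 188.3/13.85 = 13.59 mg/L.
Initial deficit D₀ = C_s − DO₀ = 10.5 − 7.567 = 2.933 mg/L.
t_c = (1/0.03400) ln[(0.257/0.223)(1 − 2.933×0.03400/(0.223×13.59))] = 29.41 × ln(1.115) = 3.190 d.
D_c = (0.223/0.257) × 13.59 × e^(−0.223×3.190) = 0.8677 × 13.59 × 0.4910 = 5.791 mg/L.
Minimum DO = 10.5 − 5.791 = 4.709 mg/L.

t_c ≈ 3.19 d; minimum DO ≈ 4.71 mg/L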